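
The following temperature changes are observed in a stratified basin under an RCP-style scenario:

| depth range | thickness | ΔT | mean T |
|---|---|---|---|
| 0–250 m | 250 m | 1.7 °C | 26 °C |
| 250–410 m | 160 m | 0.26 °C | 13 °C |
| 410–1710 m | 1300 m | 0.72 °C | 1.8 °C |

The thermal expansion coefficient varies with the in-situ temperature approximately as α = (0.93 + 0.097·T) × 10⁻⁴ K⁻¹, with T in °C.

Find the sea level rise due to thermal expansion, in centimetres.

Layer 1: α = (0.93 + 0.097×26)×10⁻⁴ = 3.452×10⁻⁴ K⁻¹
Layer 2: α = (0.93 + 0.097×13)×10⁻⁴ = 2.191×10⁻⁴ K⁻¹
Layer 3: α = (0.93 + 0.097×1.8)×10⁻⁴ = 1.1046×10⁻⁴ K⁻¹
3.452×10⁻⁴ × 1.7 × 250 = 0.14671 m
Layer 2: 0.26 × 2.191×10⁻⁴ × 160 = 0.00911456 m
1300 × 0.72 × 1.1046×10⁻⁴ = 0.10339056 m
Δh = 0.14671 + 0.00911456 + 0.10339056 = 0.25921512 m

about 25.9 cm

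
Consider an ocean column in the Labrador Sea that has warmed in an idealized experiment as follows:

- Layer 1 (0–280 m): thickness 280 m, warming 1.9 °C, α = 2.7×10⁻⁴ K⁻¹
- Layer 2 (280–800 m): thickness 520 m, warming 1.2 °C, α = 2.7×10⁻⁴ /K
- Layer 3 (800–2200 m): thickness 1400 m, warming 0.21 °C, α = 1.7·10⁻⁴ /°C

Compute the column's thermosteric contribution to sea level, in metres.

Δh ≈ 0.362 m

Layer 1: 280 × 2.7×10⁻⁴ × 1.9 = 0.14364 m
2.7×10⁻⁴ × 520 × 1.2 = 0.16848 m
Layer 3: 1.7×10⁻⁴ × 0.21 × 1400 = 0.04998 m
Δh = 0.14364 + 0.16848 + 0.04998 = 0.36210 m ≈ 0.362 m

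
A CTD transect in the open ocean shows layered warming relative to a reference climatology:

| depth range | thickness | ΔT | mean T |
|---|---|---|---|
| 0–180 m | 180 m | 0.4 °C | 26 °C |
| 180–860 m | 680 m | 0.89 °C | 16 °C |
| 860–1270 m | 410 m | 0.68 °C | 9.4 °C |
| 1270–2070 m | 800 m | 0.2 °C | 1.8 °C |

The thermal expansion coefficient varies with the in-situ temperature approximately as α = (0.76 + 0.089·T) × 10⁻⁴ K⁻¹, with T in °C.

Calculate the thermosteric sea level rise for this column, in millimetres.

210 mm

Layer 1: α = (0.76 + 0.089×26)×10⁻⁴ = 3.074×10⁻⁴ K⁻¹
Layer 2: α = (0.76 + 0.089×16)×10⁻⁴ = 2.184×10⁻⁴ K⁻¹
Layer 3: α = (0.76 + 0.089×9.4)×10⁻⁴ = 1.5966×10⁻⁴ K⁻¹
Layer 4: α = (0.76 + 0.089×1.8)×10⁻⁴ = 0.9202×10⁻⁴ K⁻¹
Layer 1: 0.4 × 3.074×10⁻⁴ × 180 = 0.0221328 m
0.89 × 2.184×10⁻⁴ × 680 = 0.13217568 m
Layer 3: 1.5966×10⁻⁴ × 410 × 0.68 = 0.044513208 m
800 × 0.9202×10⁻⁴ × 0.2 = 0.0147232 m
Δh = 0.0221328 + 0.13217568 + 0.044513208 + 0.0147232 = 0.213544888 m ≈ 210 mm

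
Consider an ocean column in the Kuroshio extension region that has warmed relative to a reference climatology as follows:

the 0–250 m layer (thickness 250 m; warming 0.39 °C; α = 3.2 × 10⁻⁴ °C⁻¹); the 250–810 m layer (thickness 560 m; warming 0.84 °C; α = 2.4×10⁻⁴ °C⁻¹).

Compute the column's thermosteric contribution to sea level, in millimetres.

Δh = 144 mm

Layer 1: 3.2×10⁻⁴ × 250 × 0.39 = 0.03120 m
Layer 2: 0.84 × 2.4×10⁻⁴ × 560 = 0.112896 m
Δh = 0.03120 + 0.112896 = 0.144096 m ≈ 144 mm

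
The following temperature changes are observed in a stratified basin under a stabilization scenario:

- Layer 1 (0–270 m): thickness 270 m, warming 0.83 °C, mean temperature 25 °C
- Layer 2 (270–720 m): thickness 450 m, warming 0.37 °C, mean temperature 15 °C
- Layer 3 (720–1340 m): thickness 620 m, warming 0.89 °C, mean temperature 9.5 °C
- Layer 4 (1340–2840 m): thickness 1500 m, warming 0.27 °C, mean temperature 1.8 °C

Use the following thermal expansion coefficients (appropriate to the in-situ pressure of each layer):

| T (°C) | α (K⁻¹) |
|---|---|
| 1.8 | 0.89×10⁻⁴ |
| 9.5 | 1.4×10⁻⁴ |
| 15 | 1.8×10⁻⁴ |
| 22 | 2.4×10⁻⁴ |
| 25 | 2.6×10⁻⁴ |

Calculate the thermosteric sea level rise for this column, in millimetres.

Layer 1 at 25 °C → α = 2.6×10⁻⁴ K⁻¹
Layer 2 at 15 °C → α = 1.8×10⁻⁴ K⁻¹
Layer 3 at 9.5 °C → α = 1.4×10⁻⁴ K⁻¹
Layer 4 at 1.8 °C → α = 0.89×10⁻⁴ K⁻¹
0–270 m: 270 × 0.83 × 2.6×10⁻⁴ = 0.058266 m
450 × 0.37 × 1.8×10⁻⁴ = 0.02997 m
720–1340 m: 0.89 × 620 × 1.4×10⁻⁴ = 0.077252 m
Layer 4: 0.27 × 1500 × 0.89×10⁻⁴ = 0.036045 m
Δh = 0.058266 + 0.02997 + 0.077252 + 0.036045 = 0.201533 m ≈ 200 mm

200 mm of thermosteric rise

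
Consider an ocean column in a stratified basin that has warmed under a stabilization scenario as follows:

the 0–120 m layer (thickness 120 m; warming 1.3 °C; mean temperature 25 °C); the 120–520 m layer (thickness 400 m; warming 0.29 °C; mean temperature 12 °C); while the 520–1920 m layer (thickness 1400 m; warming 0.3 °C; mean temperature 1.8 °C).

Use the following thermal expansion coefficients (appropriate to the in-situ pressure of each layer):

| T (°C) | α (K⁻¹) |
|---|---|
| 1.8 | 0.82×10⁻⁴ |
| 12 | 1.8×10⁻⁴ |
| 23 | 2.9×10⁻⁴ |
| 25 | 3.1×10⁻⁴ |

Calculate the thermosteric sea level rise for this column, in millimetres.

Layer 1 at 25 °C → α = 3.1×10⁻⁴ K⁻¹
Layer 2 at 12 °C → α = 1.8×10⁻⁴ K⁻¹
Layer 3 at 1.8 °C → α = 0.82×10⁻⁴ K⁻¹
0–120 m: 3.1×10⁻⁴ × 120 × 1.3 = 0.04836 m
Layer 2: 400 × 0.29 × 1.8×10⁻⁴ = 0.02088 m
520–1920 m: 0.82×10⁻⁴ × 0.3 × 1400 = 0.03444 m
Δh = 0.04836 + 0.02088 + 0.03444 = 0.10368 m ≈ 104 mm

104 mm of thermosteric rise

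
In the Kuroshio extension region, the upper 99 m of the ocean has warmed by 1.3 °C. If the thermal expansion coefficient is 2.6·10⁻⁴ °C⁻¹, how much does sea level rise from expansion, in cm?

Δh = αΔT·H = 2.6×10⁻⁴ × 1.3 × 99 = 0.033462 m

Δh ≈ 3.35 cm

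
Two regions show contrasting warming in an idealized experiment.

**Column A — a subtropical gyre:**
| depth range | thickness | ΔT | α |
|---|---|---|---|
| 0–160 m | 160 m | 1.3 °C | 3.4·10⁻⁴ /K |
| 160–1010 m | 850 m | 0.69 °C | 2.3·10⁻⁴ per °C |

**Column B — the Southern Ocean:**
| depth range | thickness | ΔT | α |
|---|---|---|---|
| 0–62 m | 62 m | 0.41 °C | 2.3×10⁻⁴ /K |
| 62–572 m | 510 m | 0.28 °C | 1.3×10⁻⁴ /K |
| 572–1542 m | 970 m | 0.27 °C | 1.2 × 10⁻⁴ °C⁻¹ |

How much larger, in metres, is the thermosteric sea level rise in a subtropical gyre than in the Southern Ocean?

A Layer 1: 160 × 1.3 × 3.4×10⁻⁴ = 0.07072 m
A Layer 2: 850 × 2.3×10⁻⁴ × 0.69 = 0.134895 m
A total: 0.205615 m
B 2.3×10⁻⁴ × 0.41 × 62 = 0.0058466 m
B 62–572 m: 1.3×10⁻⁴ × 0.28 × 510 = 0.018564 m
B 572–1542 m: 1.2×10⁻⁴ × 970 × 0.27 = 0.031428 m
B total: 0.0558386 m
Difference: 0.205615 − 0.0558386 = 0.1497764 m

Δh_A − Δh_B ≈ 0.150 m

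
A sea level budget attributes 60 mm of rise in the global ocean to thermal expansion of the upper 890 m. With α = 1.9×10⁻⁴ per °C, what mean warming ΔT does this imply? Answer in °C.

ΔT = Δh/(αH) = 0.06 / (1.9×10⁻⁴ × 890) ≈ 0.3548 °C

0.35 °C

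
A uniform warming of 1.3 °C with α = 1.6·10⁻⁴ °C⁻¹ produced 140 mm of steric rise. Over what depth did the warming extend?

H = Δh/(αΔT) = 0.14 / (1.6×10⁻⁴ × 1.3) ≈ 673.1 m

673 m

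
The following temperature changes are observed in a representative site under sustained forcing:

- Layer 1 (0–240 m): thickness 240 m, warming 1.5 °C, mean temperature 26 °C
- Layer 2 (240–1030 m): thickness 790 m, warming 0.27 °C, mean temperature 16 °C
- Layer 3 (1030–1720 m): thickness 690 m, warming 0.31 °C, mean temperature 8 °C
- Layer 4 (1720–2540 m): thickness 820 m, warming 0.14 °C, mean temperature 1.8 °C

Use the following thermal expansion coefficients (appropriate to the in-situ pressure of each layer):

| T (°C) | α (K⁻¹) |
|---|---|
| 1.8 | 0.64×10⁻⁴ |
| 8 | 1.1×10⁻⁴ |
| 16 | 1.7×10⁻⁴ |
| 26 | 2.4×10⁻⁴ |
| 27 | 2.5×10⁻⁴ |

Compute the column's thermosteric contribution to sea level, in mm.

Δh = 154 mm

Layer 1 at 26 °C → α = 2.4×10⁻⁴ K⁻¹
Layer 2 at 16 °C → α = 1.7×10⁻⁴ K⁻¹
Layer 3 at 8 °C → α = 1.1×10⁻⁴ K⁻¹
Layer 4 at 1.8 °C → α = 0.64×10⁻⁴ K⁻¹
0–240 m: 240 × 1.5 × 2.4×10⁻⁴ = 0.08640 m
790 × 1.7×10⁻⁴ × 0.27 = 0.036261 m
1030–1720 m: 690 × 0.31 × 1.1×10⁻⁴ = 0.023529 m
Layer 4: 820 × 0.14 × 0.64×10⁻⁴ = 0.0073472 m
Δh = 0.08640 + 0.036261 + 0.023529 + 0.0073472 = 0.1535372 m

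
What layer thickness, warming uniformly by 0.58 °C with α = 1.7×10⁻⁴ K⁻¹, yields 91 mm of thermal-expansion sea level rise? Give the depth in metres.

H = Δh/(αΔT) = 0.091 / (1.7×10⁻⁴ × 0.58) ≈ 922.9 m

923 m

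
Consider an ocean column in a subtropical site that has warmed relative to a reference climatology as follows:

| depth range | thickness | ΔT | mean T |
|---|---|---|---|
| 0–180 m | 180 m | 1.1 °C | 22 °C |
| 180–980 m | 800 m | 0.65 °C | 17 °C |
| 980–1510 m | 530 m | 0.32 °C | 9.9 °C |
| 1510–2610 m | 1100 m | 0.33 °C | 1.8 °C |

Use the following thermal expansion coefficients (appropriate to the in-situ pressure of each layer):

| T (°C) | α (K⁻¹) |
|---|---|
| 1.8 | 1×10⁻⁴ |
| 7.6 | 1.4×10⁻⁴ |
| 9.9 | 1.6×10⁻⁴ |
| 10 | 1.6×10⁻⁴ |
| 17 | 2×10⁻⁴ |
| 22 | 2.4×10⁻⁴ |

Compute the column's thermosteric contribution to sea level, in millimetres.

Layer 1 at 22 °C → α = 2.4×10⁻⁴ K⁻¹
Layer 2 at 17 °C → α = 2×10⁻⁴ K⁻¹
Layer 3 at 9.9 °C → α = 1.6×10⁻⁴ K⁻¹
Layer 4 at 1.8 °C → α = 1×10⁻⁴ K⁻¹
1.1 × 2.4×10⁻⁴ × 180 = 0.04752 m
180–980 m: 0.65 × 2×10⁻⁴ × 800 = 0.10400 m
Layer 3: 1.6×10⁻⁴ × 0.32 × 530 = 0.027136 m
1100 × 0.33 × 1×10⁻⁴ = 0.03630 m
Δh = 0.04752 + 0.10400 + 0.027136 + 0.03630 = 0.214956 m ≈ 210 mm

210 mm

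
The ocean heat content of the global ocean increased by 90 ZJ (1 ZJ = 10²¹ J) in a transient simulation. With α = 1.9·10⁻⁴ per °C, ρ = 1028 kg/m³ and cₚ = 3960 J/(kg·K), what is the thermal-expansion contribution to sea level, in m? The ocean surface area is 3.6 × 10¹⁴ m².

Per unit area: Q = 90×10²¹ / (3.6×10¹⁴) = 2.5×10⁸ J/m²
Δh = αQ/(ρcₚ) = 1.9×10⁻⁴ × 2.5×10⁸ / (1028 × 3960) ≈ 0.011668 m

about 0.0117 m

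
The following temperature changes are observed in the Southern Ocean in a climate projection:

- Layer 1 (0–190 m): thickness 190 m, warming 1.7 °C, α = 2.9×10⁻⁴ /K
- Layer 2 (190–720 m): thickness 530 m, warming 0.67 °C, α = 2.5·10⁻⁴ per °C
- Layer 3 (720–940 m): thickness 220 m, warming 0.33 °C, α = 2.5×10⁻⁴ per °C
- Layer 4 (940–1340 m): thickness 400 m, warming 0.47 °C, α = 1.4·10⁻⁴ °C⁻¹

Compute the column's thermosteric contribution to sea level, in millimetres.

Δh = 227 mm

2.9×10⁻⁴ × 1.7 × 190 = 0.09367 m
190–720 m: 2.5×10⁻⁴ × 0.67 × 530 = 0.088775 m
Layer 3: 0.33 × 2.5×10⁻⁴ × 220 = 0.01815 m
940–1340 m: 1.4×10⁻⁴ × 400 × 0.47 = 0.02632 m
Δh = 0.09367 + 0.088775 + 0.01815 + 0.02632 = 0.226915 m ≈ 227 mm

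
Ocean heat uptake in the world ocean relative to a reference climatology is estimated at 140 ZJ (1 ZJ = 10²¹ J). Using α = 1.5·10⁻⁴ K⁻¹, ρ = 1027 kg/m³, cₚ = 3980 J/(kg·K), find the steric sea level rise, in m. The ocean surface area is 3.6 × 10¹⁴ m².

Per unit area: Q = 140×10²¹ / (3.6×10¹⁴) ≈ 3.889×10⁸ J/m²
Δh = αQ/(ρcₚ) = 1.5×10⁻⁴ × 3.889×10⁸ / (1027 × 3980) ≈ 0.014272 m

0.014 m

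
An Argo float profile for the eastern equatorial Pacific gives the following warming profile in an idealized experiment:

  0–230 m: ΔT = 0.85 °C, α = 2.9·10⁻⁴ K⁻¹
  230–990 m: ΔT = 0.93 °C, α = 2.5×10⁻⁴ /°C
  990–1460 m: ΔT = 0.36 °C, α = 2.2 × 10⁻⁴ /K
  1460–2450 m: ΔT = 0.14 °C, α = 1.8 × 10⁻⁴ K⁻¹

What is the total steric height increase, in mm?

0–230 m: 2.9×10⁻⁴ × 0.85 × 230 = 0.056695 m
230–990 m: 2.5×10⁻⁴ × 0.93 × 760 = 0.17670 m
990–1460 m: 2.2×10⁻⁴ × 470 × 0.36 = 0.037224 m
Layer 4: 0.14 × 990 × 1.8×10⁻⁴ = 0.024948 m
Δh = 0.056695 + 0.17670 + 0.037224 + 0.024948 = 0.295567 m ≈ 296 mm

about 296 mm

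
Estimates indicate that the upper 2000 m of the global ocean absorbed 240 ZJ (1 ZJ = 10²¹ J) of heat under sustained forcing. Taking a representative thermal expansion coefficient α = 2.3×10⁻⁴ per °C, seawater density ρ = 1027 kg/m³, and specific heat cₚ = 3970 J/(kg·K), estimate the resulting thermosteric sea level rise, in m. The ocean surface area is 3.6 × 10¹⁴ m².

Δh ≈ 0.0376 m

Per unit area: Q = 240×10²¹ / (3.6×10¹⁴) ≈ 6.667×10⁸ J/m²
Δh = αQ/(ρcₚ) = 2.3×10⁻⁴ × 6.667×10⁸ / (1027 × 3970) ≈ 0.037609 m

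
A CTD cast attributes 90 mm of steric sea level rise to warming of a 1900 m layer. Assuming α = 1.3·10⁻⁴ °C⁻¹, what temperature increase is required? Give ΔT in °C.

about 0.364 °C

ΔT = Δh/(αH) = 0.09 / (1.3×10⁻⁴ × 1900) ≈ 0.3644 °C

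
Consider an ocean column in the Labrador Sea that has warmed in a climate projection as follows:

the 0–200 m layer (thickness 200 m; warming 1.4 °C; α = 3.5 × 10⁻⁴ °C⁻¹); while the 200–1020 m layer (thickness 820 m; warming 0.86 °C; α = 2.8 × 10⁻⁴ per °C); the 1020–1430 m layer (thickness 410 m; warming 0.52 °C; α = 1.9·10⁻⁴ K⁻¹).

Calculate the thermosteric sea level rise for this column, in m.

0.336 m of thermosteric rise

0–200 m: 1.4 × 200 × 3.5×10⁻⁴ = 0.09800 m
200–1020 m: 820 × 0.86 × 2.8×10⁻⁴ = 0.197456 m
1020–1430 m: 0.52 × 410 × 1.9×10⁻⁴ = 0.040508 m
Δh = 0.09800 + 0.197456 + 0.040508 = 0.335964 m ≈ 0.336 m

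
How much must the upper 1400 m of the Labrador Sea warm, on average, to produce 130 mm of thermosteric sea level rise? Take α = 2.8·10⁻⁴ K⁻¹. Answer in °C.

0.332 °C

ΔT = Δh/(αH) = 0.13 / (2.8×10⁻⁴ × 1400) ≈ 0.3316 °C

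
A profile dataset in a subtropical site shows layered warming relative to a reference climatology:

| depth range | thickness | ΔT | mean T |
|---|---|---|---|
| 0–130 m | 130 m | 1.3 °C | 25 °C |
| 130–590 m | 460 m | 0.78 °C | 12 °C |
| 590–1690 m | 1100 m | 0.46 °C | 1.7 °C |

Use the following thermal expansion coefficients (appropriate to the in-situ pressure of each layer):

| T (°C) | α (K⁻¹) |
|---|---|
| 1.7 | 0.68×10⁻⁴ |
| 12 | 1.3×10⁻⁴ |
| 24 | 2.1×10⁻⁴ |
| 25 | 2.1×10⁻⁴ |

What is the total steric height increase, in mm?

Layer 1 at 25 °C → α = 2.1×10⁻⁴ K⁻¹
Layer 2 at 12 °C → α = 1.3×10⁻⁴ K⁻¹
Layer 3 at 1.7 °C → α = 0.68×10⁻⁴ K⁻¹
2.1×10⁻⁴ × 130 × 1.3 = 0.03549 m
Layer 2: 0.78 × 460 × 1.3×10⁻⁴ = 0.046644 m
0.68×10⁻⁴ × 1100 × 0.46 = 0.034408 m
Δh = 0.03549 + 0.046644 + 0.034408 = 0.116542 m

117 mm of thermosteric rise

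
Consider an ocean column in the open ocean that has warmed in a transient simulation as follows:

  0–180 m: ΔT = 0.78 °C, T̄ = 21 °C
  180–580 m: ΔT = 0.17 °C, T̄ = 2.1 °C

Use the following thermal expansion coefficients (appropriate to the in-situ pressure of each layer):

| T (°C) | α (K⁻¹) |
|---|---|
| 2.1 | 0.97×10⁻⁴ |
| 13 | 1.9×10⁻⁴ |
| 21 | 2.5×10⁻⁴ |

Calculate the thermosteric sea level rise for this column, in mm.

Layer 1 at 21 °C → α = 2.5×10⁻⁴ K⁻¹
Layer 2 at 2.1 °C → α = 0.97×10⁻⁴ K⁻¹
0–180 m: 2.5×10⁻⁴ × 0.78 × 180 = 0.03510 m
0.97×10⁻⁴ × 400 × 0.17 = 0.006596 m
Δh = 0.03510 + 0.006596 = 0.041696 m

Δh ≈ 42 mm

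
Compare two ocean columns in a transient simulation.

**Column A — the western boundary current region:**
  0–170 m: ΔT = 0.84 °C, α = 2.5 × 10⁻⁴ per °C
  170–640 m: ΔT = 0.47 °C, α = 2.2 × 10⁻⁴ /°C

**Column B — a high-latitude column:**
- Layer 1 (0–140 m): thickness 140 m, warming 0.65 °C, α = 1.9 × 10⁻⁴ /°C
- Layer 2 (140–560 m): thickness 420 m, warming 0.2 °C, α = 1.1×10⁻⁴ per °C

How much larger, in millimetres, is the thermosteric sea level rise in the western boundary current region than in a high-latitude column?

57.8 mm larger

A 170 × 2.5×10⁻⁴ × 0.84 = 0.03570 m
A Layer 2: 470 × 2.2×10⁻⁴ × 0.47 = 0.048598 m
A total: 0.084298 m
B Layer 1: 140 × 0.65 × 1.9×10⁻⁴ = 0.01729 m
B 140–560 m: 0.2 × 1.1×10⁻⁴ × 420 = 0.00924 m
B total: 0.02653 m
Difference: 0.084298 − 0.02653 = 0.057768 m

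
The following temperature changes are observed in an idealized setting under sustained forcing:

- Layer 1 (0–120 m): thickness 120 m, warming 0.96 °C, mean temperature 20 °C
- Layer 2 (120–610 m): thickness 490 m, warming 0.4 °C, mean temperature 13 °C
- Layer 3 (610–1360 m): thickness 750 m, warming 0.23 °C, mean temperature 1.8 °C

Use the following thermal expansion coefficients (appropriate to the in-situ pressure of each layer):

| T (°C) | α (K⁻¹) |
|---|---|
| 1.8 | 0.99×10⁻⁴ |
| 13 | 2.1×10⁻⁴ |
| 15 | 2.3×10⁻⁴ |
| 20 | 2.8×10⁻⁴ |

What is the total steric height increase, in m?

Layer 1 at 20 °C → α = 2.8×10⁻⁴ K⁻¹
Layer 2 at 13 °C → α = 2.1×10⁻⁴ K⁻¹
Layer 3 at 1.8 °C → α = 0.99×10⁻⁴ K⁻¹
Layer 1: 0.96 × 2.8×10⁻⁴ × 120 = 0.032256 m
2.1×10⁻⁴ × 0.4 × 490 = 0.04116 m
0.23 × 0.99×10⁻⁴ × 750 = 0.0170775 m
Δh = 0.032256 + 0.04116 + 0.0170775 = 0.0904935 m

Δh ≈ 0.0905 m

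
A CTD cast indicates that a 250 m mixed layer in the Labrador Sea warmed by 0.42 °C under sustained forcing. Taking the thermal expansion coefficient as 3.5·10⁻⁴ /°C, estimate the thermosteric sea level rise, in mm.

about 37 mm

Δh = αΔT·H = 3.5×10⁻⁴ × 0.42 × 250 = 0.03675 m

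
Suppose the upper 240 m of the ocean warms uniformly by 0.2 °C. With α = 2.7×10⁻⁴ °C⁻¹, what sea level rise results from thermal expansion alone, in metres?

about 0.0130 m

Δh = αΔT·H = 2.7×10⁻⁴ × 0.2 × 240 = 0.01296 m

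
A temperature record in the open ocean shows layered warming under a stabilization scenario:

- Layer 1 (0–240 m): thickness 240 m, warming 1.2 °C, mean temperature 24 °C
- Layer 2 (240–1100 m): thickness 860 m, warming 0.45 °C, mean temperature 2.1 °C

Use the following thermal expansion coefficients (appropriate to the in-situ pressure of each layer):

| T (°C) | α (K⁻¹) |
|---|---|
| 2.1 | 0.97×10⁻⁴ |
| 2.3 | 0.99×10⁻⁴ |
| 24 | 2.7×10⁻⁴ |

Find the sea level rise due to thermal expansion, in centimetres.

Layer 1 at 24 °C → α = 2.7×10⁻⁴ K⁻¹
Layer 2 at 2.1 °C → α = 0.97×10⁻⁴ K⁻¹
Layer 1: 240 × 2.7×10⁻⁴ × 1.2 = 0.07776 m
240–1100 m: 0.45 × 0.97×10⁻⁴ × 860 = 0.037539 m
Δh = 0.07776 + 0.037539 = 0.115299 m

Δh ≈ 12 cm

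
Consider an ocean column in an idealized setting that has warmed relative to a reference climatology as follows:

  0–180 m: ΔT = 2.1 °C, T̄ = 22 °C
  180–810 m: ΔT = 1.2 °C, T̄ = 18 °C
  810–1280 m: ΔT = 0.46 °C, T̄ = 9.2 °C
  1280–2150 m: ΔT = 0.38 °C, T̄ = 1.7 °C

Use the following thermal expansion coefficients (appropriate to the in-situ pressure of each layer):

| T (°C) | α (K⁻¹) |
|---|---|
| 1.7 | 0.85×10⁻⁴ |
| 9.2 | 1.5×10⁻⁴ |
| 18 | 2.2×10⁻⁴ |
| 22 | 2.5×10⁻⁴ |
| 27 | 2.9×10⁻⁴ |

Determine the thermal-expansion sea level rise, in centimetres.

Δh = 32.1 cm

Layer 1 at 22 °C → α = 2.5×10⁻⁴ K⁻¹
Layer 2 at 18 °C → α = 2.2×10⁻⁴ K⁻¹
Layer 3 at 9.2 °C → α = 1.5×10⁻⁴ K⁻¹
Layer 4 at 1.7 °C → α = 0.85×10⁻⁴ K⁻¹
0–180 m: 2.5×10⁻⁴ × 2.1 × 180 = 0.09450 m
630 × 1.2 × 2.2×10⁻⁴ = 0.16632 m
Layer 3: 1.5×10⁻⁴ × 0.46 × 470 = 0.03243 m
1280–2150 m: 0.85×10⁻⁴ × 870 × 0.38 = 0.028101 m
Δh = 0.09450 + 0.16632 + 0.03243 + 0.028101 = 0.321351 m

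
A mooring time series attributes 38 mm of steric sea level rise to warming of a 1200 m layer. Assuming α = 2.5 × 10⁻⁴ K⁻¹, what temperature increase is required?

about 0.127 K

ΔT = Δh/(αH) = 0.038 / (2.5×10⁻⁴ × 1200) ≈ 0.1267 K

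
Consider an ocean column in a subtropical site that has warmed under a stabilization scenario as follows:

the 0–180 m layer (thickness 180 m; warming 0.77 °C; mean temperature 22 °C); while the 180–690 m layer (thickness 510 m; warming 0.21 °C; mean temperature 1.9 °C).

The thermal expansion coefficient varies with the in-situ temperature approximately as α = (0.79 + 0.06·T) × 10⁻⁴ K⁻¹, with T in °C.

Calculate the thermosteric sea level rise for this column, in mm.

Layer 1: α = (0.79 + 0.06×22)×10⁻⁴ = 2.11×10⁻⁴ K⁻¹
Layer 2: α = (0.79 + 0.06×1.9)×10⁻⁴ = 0.904×10⁻⁴ K⁻¹
0–180 m: 2.11×10⁻⁴ × 180 × 0.77 = 0.0292446 m
0.904×10⁻⁴ × 510 × 0.21 = 0.00968184 m
Δh = 0.0292446 + 0.00968184 = 0.03892644 m

Δh = 39 mm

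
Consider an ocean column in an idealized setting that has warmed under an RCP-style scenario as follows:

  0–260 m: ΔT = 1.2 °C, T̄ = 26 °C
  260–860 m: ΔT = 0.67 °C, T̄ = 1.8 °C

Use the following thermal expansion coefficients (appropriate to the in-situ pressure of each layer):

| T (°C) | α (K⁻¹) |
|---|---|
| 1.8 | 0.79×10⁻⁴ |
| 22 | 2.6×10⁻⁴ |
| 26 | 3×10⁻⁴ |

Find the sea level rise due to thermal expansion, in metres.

0.125 m of thermosteric rise

Layer 1 at 26 °C → α = 3×10⁻⁴ K⁻¹
Layer 2 at 1.8 °C → α = 0.79×10⁻⁴ K⁻¹
1.2 × 260 × 3×10⁻⁴ = 0.09360 m
0.67 × 0.79×10⁻⁴ × 600 = 0.031758 m
Δh = 0.09360 + 0.031758 = 0.125358 m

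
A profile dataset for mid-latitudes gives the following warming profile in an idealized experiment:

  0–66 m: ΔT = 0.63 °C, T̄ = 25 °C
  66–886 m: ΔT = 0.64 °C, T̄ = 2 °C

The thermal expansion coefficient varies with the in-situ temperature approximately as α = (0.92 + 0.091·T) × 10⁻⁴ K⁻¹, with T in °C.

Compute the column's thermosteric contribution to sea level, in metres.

0.0711 m of thermosteric rise

Layer 1: α = (0.92 + 0.091×25)×10⁻⁴ = 3.195×10⁻⁴ K⁻¹
Layer 2: α = (0.92 + 0.091×2)×10⁻⁴ = 1.102×10⁻⁴ K⁻¹
Layer 1: 3.195×10⁻⁴ × 66 × 0.63 = 0.01328481 m
Layer 2: 820 × 0.64 × 1.102×10⁻⁴ = 0.05783296 m
Δh = 0.01328481 + 0.05783296 = 0.07111777 m ≈ 0.0711 m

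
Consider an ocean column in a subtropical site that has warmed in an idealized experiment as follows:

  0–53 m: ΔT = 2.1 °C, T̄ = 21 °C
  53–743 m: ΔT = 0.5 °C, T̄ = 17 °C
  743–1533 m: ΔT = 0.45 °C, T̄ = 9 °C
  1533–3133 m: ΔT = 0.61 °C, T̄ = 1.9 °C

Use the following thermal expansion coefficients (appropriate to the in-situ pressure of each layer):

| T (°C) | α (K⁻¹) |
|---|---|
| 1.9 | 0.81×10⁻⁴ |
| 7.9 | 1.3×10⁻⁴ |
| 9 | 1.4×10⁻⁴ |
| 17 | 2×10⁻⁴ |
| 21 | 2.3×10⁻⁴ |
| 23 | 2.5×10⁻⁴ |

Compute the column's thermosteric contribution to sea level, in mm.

223 mm of thermosteric rise

Layer 1 at 21 °C → α = 2.3×10⁻⁴ K⁻¹
Layer 2 at 17 °C → α = 2×10⁻⁴ K⁻¹
Layer 3 at 9 °C → α = 1.4×10⁻⁴ K⁻¹
Layer 4 at 1.9 °C → α = 0.81×10⁻⁴ K⁻¹
0–53 m: 2.3×10⁻⁴ × 53 × 2.1 = 0.025599 m
53–743 m: 0.5 × 690 × 2×10⁻⁴ = 0.06900 m
Layer 3: 790 × 1.4×10⁻⁴ × 0.45 = 0.04977 m
1533–3133 m: 1600 × 0.61 × 0.81×10⁻⁴ = 0.079056 m
Δh = 0.025599 + 0.06900 + 0.04977 + 0.079056 = 0.223425 m ≈ 223 mm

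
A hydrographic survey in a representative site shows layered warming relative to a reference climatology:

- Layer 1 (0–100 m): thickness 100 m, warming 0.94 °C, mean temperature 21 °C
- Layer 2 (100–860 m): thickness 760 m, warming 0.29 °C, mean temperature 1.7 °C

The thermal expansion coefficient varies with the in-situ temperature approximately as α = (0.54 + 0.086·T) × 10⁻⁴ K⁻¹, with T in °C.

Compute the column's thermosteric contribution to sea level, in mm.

37 mm of thermosteric rise

Layer 1: α = (0.54 + 0.086×21)×10⁻⁴ = 2.346×10⁻⁴ K⁻¹
Layer 2: α = (0.54 + 0.086×1.7)×10⁻⁴ = 0.6862×10⁻⁴ K⁻¹
0–100 m: 2.346×10⁻⁴ × 0.94 × 100 = 0.0220524 m
Layer 2: 0.6862×10⁻⁴ × 0.29 × 760 = 0.015123848 m
Δh = 0.0220524 + 0.015123848 = 0.037176248 m ≈ 37 mm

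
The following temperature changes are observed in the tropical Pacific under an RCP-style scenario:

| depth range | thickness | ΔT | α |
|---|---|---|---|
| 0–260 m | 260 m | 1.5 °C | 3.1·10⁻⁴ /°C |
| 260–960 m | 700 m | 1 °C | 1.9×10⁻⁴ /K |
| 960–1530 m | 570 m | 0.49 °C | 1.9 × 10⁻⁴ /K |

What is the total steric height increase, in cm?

31 cm

1.5 × 260 × 3.1×10⁻⁴ = 0.12090 m
260–960 m: 1.9×10⁻⁴ × 700 × 1 = 0.13300 m
960–1530 m: 570 × 1.9×10⁻⁴ × 0.49 = 0.053067 m
Δh = 0.12090 + 0.13300 + 0.053067 = 0.306967 m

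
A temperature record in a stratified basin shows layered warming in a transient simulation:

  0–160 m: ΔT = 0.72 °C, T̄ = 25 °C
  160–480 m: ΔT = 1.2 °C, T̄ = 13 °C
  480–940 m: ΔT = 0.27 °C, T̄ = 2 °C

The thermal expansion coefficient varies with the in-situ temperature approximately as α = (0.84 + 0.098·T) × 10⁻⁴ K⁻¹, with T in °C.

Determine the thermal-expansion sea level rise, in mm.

Layer 1: α = (0.84 + 0.098×25)×10⁻⁴ = 3.29×10⁻⁴ K⁻¹
Layer 2: α = (0.84 + 0.098×13)×10⁻⁴ = 2.114×10⁻⁴ K⁻¹
Layer 3: α = (0.84 + 0.098×2)×10⁻⁴ = 1.036×10⁻⁴ K⁻¹
0–160 m: 3.29×10⁻⁴ × 160 × 0.72 = 0.0379008 m
160–480 m: 1.2 × 320 × 2.114×10⁻⁴ = 0.0811776 m
480–940 m: 0.27 × 460 × 1.036×10⁻⁴ = 0.01286712 m
Δh = 0.0379008 + 0.0811776 + 0.01286712 = 0.13194552 m ≈ 132 mm

about 132 mm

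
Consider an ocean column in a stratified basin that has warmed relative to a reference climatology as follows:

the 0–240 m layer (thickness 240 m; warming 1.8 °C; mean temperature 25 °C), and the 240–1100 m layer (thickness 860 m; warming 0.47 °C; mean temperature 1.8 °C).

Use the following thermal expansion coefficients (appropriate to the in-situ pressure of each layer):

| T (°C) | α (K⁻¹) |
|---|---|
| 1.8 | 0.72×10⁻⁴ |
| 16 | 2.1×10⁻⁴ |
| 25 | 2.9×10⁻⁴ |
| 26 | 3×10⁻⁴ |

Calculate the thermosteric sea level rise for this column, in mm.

Δh ≈ 150 mm

Layer 1 at 25 °C → α = 2.9×10⁻⁴ K⁻¹
Layer 2 at 1.8 °C → α = 0.72×10⁻⁴ K⁻¹
0–240 m: 240 × 2.9×10⁻⁴ × 1.8 = 0.12528 m
0.72×10⁻⁴ × 860 × 0.47 = 0.0291024 m
Δh = 0.12528 + 0.0291024 = 0.1543824 m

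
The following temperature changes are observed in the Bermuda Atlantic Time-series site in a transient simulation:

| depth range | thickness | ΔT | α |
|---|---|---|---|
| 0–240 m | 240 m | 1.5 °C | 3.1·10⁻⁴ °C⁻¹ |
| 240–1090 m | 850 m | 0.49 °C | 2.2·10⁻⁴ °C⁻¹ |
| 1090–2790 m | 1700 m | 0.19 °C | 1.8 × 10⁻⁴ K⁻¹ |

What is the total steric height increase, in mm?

0–240 m: 1.5 × 3.1×10⁻⁴ × 240 = 0.11160 m
240–1090 m: 850 × 2.2×10⁻⁴ × 0.49 = 0.09163 m
0.19 × 1700 × 1.8×10⁻⁴ = 0.05814 m
Δh = 0.11160 + 0.09163 + 0.05814 = 0.26137 m ≈ 260 mm

Δh ≈ 260 mm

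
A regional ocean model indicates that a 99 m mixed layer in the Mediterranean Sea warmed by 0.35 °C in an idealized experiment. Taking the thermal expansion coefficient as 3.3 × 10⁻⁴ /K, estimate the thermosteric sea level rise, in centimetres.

Δh = αΔT·H = 3.3×10⁻⁴ × 0.35 × 99 = 0.0114345 m

about 1.1 cm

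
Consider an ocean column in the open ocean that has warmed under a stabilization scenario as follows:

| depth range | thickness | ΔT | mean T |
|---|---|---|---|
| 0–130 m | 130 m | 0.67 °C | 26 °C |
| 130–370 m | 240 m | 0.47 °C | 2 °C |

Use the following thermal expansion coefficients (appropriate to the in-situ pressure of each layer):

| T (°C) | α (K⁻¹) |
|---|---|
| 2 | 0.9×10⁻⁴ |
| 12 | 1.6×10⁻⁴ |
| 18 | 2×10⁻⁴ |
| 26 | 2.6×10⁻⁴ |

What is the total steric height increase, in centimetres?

Δh = 3.28 cm

Layer 1 at 26 °C → α = 2.6×10⁻⁴ K⁻¹
Layer 2 at 2 °C → α = 0.9×10⁻⁴ K⁻¹
130 × 2.6×10⁻⁴ × 0.67 = 0.022646 m
Layer 2: 0.9×10⁻⁴ × 0.47 × 240 = 0.010152 m
Δh = 0.022646 + 0.010152 = 0.032798 m ≈ 3.28 cm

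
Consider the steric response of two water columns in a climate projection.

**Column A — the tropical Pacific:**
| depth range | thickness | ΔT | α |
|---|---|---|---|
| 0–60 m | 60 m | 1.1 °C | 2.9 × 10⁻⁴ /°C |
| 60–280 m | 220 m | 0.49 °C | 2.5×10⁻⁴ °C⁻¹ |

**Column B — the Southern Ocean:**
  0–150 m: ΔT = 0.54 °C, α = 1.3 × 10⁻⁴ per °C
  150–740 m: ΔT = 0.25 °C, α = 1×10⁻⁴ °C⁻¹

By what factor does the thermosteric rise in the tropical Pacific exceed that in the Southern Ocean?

A Layer 1: 2.9×10⁻⁴ × 1.1 × 60 = 0.01914 m
A 2.5×10⁻⁴ × 0.49 × 220 = 0.02695 m
A total: 0.04609 m
B 150 × 0.54 × 1.3×10⁻⁴ = 0.01053 m
B Layer 2: 590 × 0.25 × 1×10⁻⁴ = 0.01475 m
B total: 0.02528 m
Ratio: 0.04609 / 0.02528 ≈ 1.823

≈ 1.82×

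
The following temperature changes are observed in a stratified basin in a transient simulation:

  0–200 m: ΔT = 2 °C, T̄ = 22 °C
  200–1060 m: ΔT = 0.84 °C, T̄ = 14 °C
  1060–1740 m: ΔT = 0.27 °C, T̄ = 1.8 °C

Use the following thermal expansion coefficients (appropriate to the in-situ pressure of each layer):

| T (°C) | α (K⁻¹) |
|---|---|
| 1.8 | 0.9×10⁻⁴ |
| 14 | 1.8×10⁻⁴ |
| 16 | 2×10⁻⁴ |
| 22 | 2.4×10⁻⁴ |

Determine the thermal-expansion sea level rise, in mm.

Layer 1 at 22 °C → α = 2.4×10⁻⁴ K⁻¹
Layer 2 at 14 °C → α = 1.8×10⁻⁴ K⁻¹
Layer 3 at 1.8 °C → α = 0.9×10⁻⁴ K⁻¹
2.4×10⁻⁴ × 200 × 2 = 0.09600 m
860 × 1.8×10⁻⁴ × 0.84 = 0.130032 m
680 × 0.27 × 0.9×10⁻⁴ = 0.016524 m
Δh = 0.09600 + 0.130032 + 0.016524 = 0.242556 m

Δh ≈ 243 mm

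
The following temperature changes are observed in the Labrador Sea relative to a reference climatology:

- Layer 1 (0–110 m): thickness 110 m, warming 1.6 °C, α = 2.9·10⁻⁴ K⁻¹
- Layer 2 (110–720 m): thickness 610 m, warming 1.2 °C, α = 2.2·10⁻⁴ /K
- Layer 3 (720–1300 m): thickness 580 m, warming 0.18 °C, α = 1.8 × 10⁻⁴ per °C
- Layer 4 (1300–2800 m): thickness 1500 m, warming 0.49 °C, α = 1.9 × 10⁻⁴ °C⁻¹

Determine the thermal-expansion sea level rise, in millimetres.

Layer 1: 1.6 × 110 × 2.9×10⁻⁴ = 0.05104 m
1.2 × 2.2×10⁻⁴ × 610 = 0.16104 m
720–1300 m: 1.8×10⁻⁴ × 0.18 × 580 = 0.018792 m
0.49 × 1500 × 1.9×10⁻⁴ = 0.13965 m
Δh = 0.05104 + 0.16104 + 0.018792 + 0.13965 = 0.370522 m ≈ 371 mm

about 371 mm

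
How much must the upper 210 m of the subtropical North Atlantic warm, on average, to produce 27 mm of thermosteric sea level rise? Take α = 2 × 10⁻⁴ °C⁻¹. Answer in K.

ΔT ≈ 0.643 K

ΔT = Δh/(αH) = 0.027 / (2×10⁻⁴ × 210) ≈ 0.6429 K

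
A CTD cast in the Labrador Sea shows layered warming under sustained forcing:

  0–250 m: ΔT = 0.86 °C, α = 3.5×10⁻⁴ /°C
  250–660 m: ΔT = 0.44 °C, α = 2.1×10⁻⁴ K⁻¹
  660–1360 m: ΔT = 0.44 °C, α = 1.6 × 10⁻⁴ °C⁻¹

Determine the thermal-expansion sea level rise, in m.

Layer 1: 0.86 × 3.5×10⁻⁴ × 250 = 0.07525 m
Layer 2: 410 × 0.44 × 2.1×10⁻⁴ = 0.037884 m
700 × 1.6×10⁻⁴ × 0.44 = 0.04928 m
Δh = 0.07525 + 0.037884 + 0.04928 = 0.162414 m

0.162 m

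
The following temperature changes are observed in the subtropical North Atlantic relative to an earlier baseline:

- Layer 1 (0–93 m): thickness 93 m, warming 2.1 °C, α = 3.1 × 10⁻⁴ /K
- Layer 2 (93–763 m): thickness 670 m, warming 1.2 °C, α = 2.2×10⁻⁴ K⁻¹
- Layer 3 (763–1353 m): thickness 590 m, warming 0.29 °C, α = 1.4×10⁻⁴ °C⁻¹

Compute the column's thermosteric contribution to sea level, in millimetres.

Layer 1: 2.1 × 93 × 3.1×10⁻⁴ = 0.060543 m
93–763 m: 2.2×10⁻⁴ × 670 × 1.2 = 0.17688 m
Layer 3: 1.4×10⁻⁴ × 590 × 0.29 = 0.023954 m
Δh = 0.060543 + 0.17688 + 0.023954 = 0.261377 m ≈ 261 mm

Δh ≈ 261 mm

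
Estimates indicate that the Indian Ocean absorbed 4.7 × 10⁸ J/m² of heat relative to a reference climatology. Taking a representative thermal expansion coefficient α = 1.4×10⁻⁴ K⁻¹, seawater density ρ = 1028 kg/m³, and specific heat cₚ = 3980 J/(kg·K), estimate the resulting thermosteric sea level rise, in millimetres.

Δh = αQ/(ρcₚ) = 1.4×10⁻⁴ × 4.7×10⁸ / (1028 × 3980) ≈ 0.016082 m

16.1 mm of thermosteric rise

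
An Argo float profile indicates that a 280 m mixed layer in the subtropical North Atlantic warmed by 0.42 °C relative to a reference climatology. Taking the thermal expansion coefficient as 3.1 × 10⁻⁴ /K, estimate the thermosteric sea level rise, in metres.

Δh ≈ 0.0365 m

Δh = αΔT·H = 3.1×10⁻⁴ × 0.42 × 280 = 0.036456 m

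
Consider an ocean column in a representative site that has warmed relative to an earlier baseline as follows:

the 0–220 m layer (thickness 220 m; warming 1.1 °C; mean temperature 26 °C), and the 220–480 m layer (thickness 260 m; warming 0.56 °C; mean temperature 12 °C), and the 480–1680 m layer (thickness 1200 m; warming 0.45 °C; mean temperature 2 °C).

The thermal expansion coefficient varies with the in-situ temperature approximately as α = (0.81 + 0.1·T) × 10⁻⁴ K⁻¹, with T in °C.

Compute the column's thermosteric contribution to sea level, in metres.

Layer 1: α = (0.81 + 0.1×26)×10⁻⁴ = 3.41×10⁻⁴ K⁻¹
Layer 2: α = (0.81 + 0.1×12)×10⁻⁴ = 2.01×10⁻⁴ K⁻¹
Layer 3: α = (0.81 + 0.1×2)×10⁻⁴ = 1.01×10⁻⁴ K⁻¹
Layer 1: 220 × 1.1 × 3.41×10⁻⁴ = 0.082522 m
220–480 m: 0.56 × 260 × 2.01×10⁻⁴ = 0.0292656 m
0.45 × 1.01×10⁻⁴ × 1200 = 0.05454 m
Δh = 0.082522 + 0.0292656 + 0.05454 = 0.1663276 m

0.166 m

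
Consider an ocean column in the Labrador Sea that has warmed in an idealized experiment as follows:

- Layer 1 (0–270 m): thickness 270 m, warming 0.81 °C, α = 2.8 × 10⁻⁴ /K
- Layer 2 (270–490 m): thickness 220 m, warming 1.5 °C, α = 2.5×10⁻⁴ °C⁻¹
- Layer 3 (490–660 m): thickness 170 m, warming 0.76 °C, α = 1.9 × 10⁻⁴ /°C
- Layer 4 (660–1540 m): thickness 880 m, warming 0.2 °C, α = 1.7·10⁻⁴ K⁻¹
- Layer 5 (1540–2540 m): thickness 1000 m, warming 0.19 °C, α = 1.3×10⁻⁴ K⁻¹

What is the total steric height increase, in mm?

0–270 m: 270 × 2.8×10⁻⁴ × 0.81 = 0.061236 m
270–490 m: 220 × 2.5×10⁻⁴ × 1.5 = 0.08250 m
490–660 m: 0.76 × 1.9×10⁻⁴ × 170 = 0.024548 m
Layer 4: 880 × 1.7×10⁻⁴ × 0.2 = 0.02992 m
1540–2540 m: 1.3×10⁻⁴ × 0.19 × 1000 = 0.02470 m
Δh = 0.061236 + 0.08250 + 0.024548 + 0.02992 + 0.02470 = 0.222904 m

Δh ≈ 223 mm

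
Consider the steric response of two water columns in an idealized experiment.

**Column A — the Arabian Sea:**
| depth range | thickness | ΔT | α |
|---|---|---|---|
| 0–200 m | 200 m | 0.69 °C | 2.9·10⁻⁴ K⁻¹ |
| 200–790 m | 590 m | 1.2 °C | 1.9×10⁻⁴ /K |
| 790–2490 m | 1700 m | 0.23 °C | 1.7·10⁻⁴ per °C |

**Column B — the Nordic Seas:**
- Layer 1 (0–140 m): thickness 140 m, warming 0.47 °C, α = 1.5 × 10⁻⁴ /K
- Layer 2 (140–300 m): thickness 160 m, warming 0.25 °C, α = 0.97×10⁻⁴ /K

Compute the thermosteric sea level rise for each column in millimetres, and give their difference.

A 0–200 m: 2.9×10⁻⁴ × 200 × 0.69 = 0.04002 m
A 200–790 m: 590 × 1.9×10⁻⁴ × 1.2 = 0.13452 m
A Layer 3: 1700 × 0.23 × 1.7×10⁻⁴ = 0.06647 m
A total: 0.24101 m
B Layer 1: 140 × 1.5×10⁻⁴ × 0.47 = 0.00987 m
B Layer 2: 160 × 0.25 × 0.97×10⁻⁴ = 0.00388 m
B total: 0.01375 m
Difference: 0.24101 − 0.01375 = 0.22726 m

A: 241 mm; B: 13.8 mm; difference 227 mm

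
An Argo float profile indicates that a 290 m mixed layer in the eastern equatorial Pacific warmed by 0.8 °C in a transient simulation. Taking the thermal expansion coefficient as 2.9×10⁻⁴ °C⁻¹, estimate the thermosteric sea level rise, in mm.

Δh = αΔT·H = 2.9×10⁻⁴ × 0.8 × 290 = 0.06728 m

67.3 mm of thermosteric rise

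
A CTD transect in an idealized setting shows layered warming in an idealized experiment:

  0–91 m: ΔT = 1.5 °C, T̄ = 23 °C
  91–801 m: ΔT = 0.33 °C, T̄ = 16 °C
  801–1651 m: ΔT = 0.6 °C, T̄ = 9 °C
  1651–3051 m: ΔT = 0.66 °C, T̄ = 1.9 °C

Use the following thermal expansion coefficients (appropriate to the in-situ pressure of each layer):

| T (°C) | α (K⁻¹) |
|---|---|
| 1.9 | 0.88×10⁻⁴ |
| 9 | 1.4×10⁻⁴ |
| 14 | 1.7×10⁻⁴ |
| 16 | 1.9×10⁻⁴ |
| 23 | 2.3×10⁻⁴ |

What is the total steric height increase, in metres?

Δh ≈ 0.23 m

Layer 1 at 23 °C → α = 2.3×10⁻⁴ K⁻¹
Layer 2 at 16 °C → α = 1.9×10⁻⁴ K⁻¹
Layer 3 at 9 °C → α = 1.4×10⁻⁴ K⁻¹
Layer 4 at 1.9 °C → α = 0.88×10⁻⁴ K⁻¹
0–91 m: 2.3×10⁻⁴ × 1.5 × 91 = 0.031395 m
710 × 1.9×10⁻⁴ × 0.33 = 0.044517 m
801–1651 m: 850 × 0.6 × 1.4×10⁻⁴ = 0.07140 m
1400 × 0.66 × 0.88×10⁻⁴ = 0.081312 m
Δh = 0.031395 + 0.044517 + 0.07140 + 0.081312 = 0.228624 m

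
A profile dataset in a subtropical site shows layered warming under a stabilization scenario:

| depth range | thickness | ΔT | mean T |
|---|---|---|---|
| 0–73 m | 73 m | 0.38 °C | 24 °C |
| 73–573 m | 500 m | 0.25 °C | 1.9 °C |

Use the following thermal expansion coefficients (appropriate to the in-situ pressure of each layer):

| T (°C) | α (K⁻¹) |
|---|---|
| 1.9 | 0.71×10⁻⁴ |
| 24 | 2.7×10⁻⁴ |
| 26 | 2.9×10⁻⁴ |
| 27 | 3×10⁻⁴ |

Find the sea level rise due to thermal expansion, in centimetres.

Layer 1 at 24 °C → α = 2.7×10⁻⁴ K⁻¹
Layer 2 at 1.9 °C → α = 0.71×10⁻⁴ K⁻¹
0–73 m: 73 × 2.7×10⁻⁴ × 0.38 = 0.0074898 m
Layer 2: 0.71×10⁻⁴ × 0.25 × 500 = 0.008875 m
Δh = 0.0074898 + 0.008875 = 0.0163648 m ≈ 1.6 cm

about 1.6 cm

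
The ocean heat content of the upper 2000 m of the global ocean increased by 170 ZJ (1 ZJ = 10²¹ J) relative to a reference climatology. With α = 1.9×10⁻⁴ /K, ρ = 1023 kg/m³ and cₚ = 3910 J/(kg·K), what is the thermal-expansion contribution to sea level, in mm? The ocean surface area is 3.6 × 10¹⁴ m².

22 mm of thermosteric rise

Per unit area: Q = 170×10²¹ / (3.6×10¹⁴) ≈ 4.722×10⁸ J/m²
Δh = αQ/(ρcₚ) = 1.9×10⁻⁴ × 4.722×10⁸ / (1023 × 3910) ≈ 0.02243 m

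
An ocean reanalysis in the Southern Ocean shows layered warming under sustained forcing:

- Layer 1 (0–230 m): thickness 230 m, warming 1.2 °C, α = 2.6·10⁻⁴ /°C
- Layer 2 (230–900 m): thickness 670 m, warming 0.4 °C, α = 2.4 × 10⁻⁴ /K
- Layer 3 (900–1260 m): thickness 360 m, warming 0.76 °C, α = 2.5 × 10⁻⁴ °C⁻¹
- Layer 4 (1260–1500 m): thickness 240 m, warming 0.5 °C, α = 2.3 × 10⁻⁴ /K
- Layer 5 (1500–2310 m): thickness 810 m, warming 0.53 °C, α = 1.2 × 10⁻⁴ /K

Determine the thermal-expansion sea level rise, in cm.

about 28.4 cm

2.6×10⁻⁴ × 1.2 × 230 = 0.07176 m
670 × 2.4×10⁻⁴ × 0.4 = 0.06432 m
Layer 3: 0.76 × 2.5×10⁻⁴ × 360 = 0.06840 m
2.3×10⁻⁴ × 0.5 × 240 = 0.02760 m
Layer 5: 810 × 0.53 × 1.2×10⁻⁴ = 0.051516 m
Δh = 0.07176 + 0.06432 + 0.06840 + 0.02760 + 0.051516 = 0.283596 m ≈ 28.4 cm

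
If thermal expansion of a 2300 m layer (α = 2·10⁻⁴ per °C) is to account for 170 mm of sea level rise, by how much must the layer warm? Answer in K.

0.370 K

ΔT = Δh/(αH) = 0.17 / (2×10⁻⁴ × 2300) ≈ 0.3696 K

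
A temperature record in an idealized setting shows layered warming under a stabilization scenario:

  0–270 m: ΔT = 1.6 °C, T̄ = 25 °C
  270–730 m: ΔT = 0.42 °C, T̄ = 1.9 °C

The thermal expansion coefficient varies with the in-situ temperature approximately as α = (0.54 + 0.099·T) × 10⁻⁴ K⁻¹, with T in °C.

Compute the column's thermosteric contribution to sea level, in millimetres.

Δh = 140 mm

Layer 1: α = (0.54 + 0.099×25)×10⁻⁴ = 3.015×10⁻⁴ K⁻¹
Layer 2: α = (0.54 + 0.099×1.9)×10⁻⁴ = 0.7281×10⁻⁴ K⁻¹
0–270 m: 270 × 3.015×10⁻⁴ × 1.6 = 0.130248 m
0.7281×10⁻⁴ × 460 × 0.42 = 0.014066892 m
Δh = 0.130248 + 0.014066892 = 0.144314892 m ≈ 140 mm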